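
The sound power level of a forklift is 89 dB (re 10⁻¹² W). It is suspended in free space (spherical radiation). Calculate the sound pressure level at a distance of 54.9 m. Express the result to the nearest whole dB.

43 dB

The power spreads over a sphere of area 4π·r², so L_p = L_w − 10·log₁₀(4π·r²).
4π·r² = 3.788e+04 m², 10·log₁₀ of that is 45.784 dB.
L_p = 89 − 45.784 = 43.22 dB.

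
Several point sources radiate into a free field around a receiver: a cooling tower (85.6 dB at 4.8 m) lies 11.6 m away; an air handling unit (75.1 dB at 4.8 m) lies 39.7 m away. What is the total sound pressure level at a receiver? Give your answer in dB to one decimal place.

First find each source's level at the receiver (point-source: −20·log₁₀(r/r_ref)), then combine on an intensity basis.
cooling tower: 85.6 − 20·log₁₀(11.6/4.8) = 85.6 − 7.66 = 77.94 dB.
air handling unit: 75.1 − 20·log₁₀(39.7/4.8) = 75.1 − 18.35 = 56.75 dB.
Σ 10^(L/10) = 6.264e+07 → L_total = 10·log₁₀(6.264e+07) = 77.97 dB.

78.0 dB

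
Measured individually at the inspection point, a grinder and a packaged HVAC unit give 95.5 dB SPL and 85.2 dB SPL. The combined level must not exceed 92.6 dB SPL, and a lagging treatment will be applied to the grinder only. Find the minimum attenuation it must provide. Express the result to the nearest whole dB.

Fixed contribution from the other source: Σ 10^(L/10) = 10^(85.2/10) = 3.311e+08 (85.20 dB SPL).
The limit corresponds to 10^(92.6/10) = 1.820e+09; subtracting the fixed part leaves 1.489e+09 for the grinder, i.e. 91.73 dB SPL.
So the grinder must be reduced from 95.5 to 91.73 dB SPL: IL = 3.77 dB.

4 dB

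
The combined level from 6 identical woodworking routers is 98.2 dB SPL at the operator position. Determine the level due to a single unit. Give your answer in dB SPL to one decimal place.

90.4 dB SPL

Dividing the total intensity by 6 lowers the level by 10·log₁₀ 6 = 7.782 dB: L₁ = 98.2 − 7.782.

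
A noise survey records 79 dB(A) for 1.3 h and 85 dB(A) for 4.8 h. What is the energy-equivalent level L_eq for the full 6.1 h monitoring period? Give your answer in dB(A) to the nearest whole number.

Weight each interval's intensity by its duration and average over T = 6.1 h:
Σ tᵢ·10^(Lᵢ/10) = 1.3·10^(79/10) + 4.8·10^(85/10) = 1.621e+09.
L_eq = 10·log₁₀(1.621e+09/6.1) = 84.24 dB(A).

84 dB(A)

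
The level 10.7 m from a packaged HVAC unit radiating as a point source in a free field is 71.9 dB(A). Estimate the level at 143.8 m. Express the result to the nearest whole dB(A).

Spherical spreading from a point source gives a 20·log₁₀(r₂/r₁) drop.
L₂ = 71.9 − 20·log₁₀(143.8/10.7) = 71.9 − 22.568 = 49.33 dB(A).

49 dB(A)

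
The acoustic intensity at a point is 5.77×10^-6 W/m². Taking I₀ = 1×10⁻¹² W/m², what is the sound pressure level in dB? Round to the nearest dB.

68 dB

L = 10·log₁₀(I/I₀) = 10·log₁₀(5.77×10^-6/10⁻¹²) = 10·log₁₀(5.77×10^6).
L = 10·(0.7612 + 6) = 67.61 dB.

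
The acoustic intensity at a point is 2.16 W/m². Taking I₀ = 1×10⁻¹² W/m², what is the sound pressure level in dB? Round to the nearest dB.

I/I₀ = 2.16/10⁻¹² = 2.16×10^12, and L = 10·log₁₀(I/I₀).
L = 10·(0.3345 + 12) = 123.34 dB.

123 dB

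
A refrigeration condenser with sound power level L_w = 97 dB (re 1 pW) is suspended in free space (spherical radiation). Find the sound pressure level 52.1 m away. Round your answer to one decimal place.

L_p = L_w − 10·log₁₀(4π·r²) with r = 52.1 m.
4π·r² = 3.411e+04 m², 10·log₁₀ of that is 45.329 dB.
L_p = 97 − 45.329 = 51.67 dB.

51.7 dB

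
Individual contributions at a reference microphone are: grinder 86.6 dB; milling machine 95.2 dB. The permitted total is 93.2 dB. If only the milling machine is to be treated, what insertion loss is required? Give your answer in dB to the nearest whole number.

3 dB

Fixed contribution from the other source: Σ 10^(L/10) = 10^(86.6/10) = 4.571e+08 (86.60 dB).
The limit corresponds to 10^(93.2/10) = 2.089e+09; subtracting the fixed part leaves 1.632e+09 for the milling machine, i.e. 92.13 dB.
So the milling machine must be reduced from 95.2 to 92.13 dB: IL = 3.07 dB.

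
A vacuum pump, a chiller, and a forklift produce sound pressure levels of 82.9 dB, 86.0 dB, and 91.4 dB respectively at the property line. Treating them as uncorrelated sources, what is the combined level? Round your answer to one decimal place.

Incoherent sources combine by intensity addition: L_total = 10·log₁₀(Σ 10^(L_i/10)).
Σ 10^(L/10) = 10^(82.9/10) + 10^(86.0/10) + 10^(91.4/10) = 1.973e+09.
L_total = 10·log₁₀(1.973e+09) = 92.95 dB.

93.0 dB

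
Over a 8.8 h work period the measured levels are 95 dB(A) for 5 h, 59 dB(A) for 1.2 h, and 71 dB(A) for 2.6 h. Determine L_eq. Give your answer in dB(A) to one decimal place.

92.6 dB(A)

L_eq = 10·log₁₀[(1/T)·Σ tᵢ·10^(Lᵢ/10)] with T = 8.8 h.
Σ tᵢ·10^(Lᵢ/10) = 5·10^(95/10) + 1.2·10^(59/10) + 2.6·10^(71/10) = 1.585e+10.
L_eq = 10·log₁₀(1.585e+10/8.8) = 92.55 dB(A).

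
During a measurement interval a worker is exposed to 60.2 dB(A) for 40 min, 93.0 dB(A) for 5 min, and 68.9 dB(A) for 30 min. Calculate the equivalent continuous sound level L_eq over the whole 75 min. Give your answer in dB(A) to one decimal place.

81.4 dB(A)

Weight each interval's intensity by its duration and average over T = 75 min:
Σ tᵢ·10^(Lᵢ/10) = 40·10^(60.2/10) + 5·10^(93.0/10) + 30·10^(68.9/10) = 1.025e+10.
L_eq = 10·log₁₀(1.025e+10/75) = 81.36 dB(A).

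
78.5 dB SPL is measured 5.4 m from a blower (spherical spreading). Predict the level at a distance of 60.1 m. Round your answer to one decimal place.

Point-source attenuation: ΔL = 20·log₁₀(r₂/r₁) = 20·log₁₀(60.1/5.4) = 20.930 dB.
L₂ = 78.5 − 20·log₁₀(60.1/5.4) = 78.5 − 20.930 = 57.57 dB SPL.

57.6 dB SPL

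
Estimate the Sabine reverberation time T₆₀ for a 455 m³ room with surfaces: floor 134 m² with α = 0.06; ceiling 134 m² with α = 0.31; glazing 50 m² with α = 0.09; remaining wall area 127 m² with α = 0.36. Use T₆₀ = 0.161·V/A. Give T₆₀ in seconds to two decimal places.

Total absorption A = 134·0.06 + 134·0.31 + 50·0.09 + 127·0.36 = 99.80 m² sabins.
T₆₀ = 0.161·V/A = 0.161·455/99.80 = 0.734 s.

0.73 s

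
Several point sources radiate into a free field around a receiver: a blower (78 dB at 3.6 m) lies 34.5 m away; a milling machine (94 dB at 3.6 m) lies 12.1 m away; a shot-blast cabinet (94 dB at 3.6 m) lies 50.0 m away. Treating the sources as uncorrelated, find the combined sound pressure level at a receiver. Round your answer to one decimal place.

First find each source's level at the receiver (point-source: −20·log₁₀(r/r_ref)), then combine on an intensity basis.
blower: 78 − 20·log₁₀(34.5/3.6) = 78 − 19.63 = 58.37 dB.
milling machine: 94 − 20·log₁₀(12.1/3.6) = 94 − 10.53 = 83.47 dB.
shot-blast cabinet: 94 − 20·log₁₀(50.0/3.6) = 94 − 22.85 = 71.15 dB.
Σ 10^(L/10) = 2.361e+08 → L_total = 10·log₁₀(2.361e+08) = 83.73 dB.

83.7 dB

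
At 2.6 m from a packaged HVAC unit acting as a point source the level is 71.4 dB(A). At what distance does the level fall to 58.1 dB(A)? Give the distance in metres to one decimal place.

For a point source L₁ − L₂ = 20·log₁₀(r₂/r₁), so r₂ = r₁·10^((L₁−L₂)/20).
r₂ = 2.6·10^((71.4−58.1)/20) = 2.6·10^(13.3/20) = 12.02 m.

12.0 m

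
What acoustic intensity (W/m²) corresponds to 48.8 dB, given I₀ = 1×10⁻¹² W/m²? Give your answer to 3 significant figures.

7.59e-08 W/m²

L = 10·log₁₀(I/I₀) ⇒ I = I₀·10^(L/10) = 10⁻¹² × 10^4.88.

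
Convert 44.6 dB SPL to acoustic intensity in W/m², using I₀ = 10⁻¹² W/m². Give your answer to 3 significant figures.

L = 10·log₁₀(I/I₀) ⇒ I = I₀·10^(L/10) = 10⁻¹² × 10^4.46.

2.88e-08 W/m²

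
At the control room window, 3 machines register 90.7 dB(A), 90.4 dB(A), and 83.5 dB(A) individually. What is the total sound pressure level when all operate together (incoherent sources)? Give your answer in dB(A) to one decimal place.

Incoherent sources combine by intensity addition: L_total = 10·log₁₀(Σ 10^(L_i/10)).
Σ 10^(L/10) = 10^(90.7/10) + 10^(90.4/10) + 10^(83.5/10) = 2.495e+09.
L_total = 10·log₁₀(2.495e+09) = 93.97 dB(A).

94.0 dB(A)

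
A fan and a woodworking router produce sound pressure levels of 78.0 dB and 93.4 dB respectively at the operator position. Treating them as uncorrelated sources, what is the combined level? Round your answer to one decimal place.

93.5 dB

Incoherent sources combine by intensity addition: L_total = 10·log₁₀(Σ 10^(L_i/10)).
Σ 10^(L/10) = 10^(78.0/10) + 10^(93.4/10) = 2.251e+09.
L_total = 10·log₁₀(2.251e+09) = 93.52 dB.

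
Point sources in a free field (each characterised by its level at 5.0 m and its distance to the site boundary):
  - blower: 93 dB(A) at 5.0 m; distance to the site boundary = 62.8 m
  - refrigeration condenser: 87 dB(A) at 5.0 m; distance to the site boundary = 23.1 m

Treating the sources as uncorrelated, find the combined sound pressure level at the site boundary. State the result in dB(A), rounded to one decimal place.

75.6 dB(A)

Propagate each source to the receiver with L = L_ref − 20·log₁₀(r/r_ref), then add intensities.
blower: 93 − 20·log₁₀(62.8/5.0) = 93 − 21.98 = 71.02 dB(A).
refrigeration condenser: 87 − 20·log₁₀(23.1/5.0) = 87 − 13.29 = 73.71 dB(A).
Σ 10^(L/10) = 3.613e+07 → L_total = 10·log₁₀(3.613e+07) = 75.58 dB(A).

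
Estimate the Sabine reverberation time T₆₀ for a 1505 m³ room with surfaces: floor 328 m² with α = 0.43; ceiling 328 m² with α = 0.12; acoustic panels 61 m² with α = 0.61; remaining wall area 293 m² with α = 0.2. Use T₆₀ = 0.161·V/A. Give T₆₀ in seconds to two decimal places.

0.88 s

A = Σ Sᵢαᵢ = 328·0.43 + 328·0.12 + 61·0.61 + 293·0.2 = 276.21 m².
T₆₀ = 0.161 × 1505 / 276.21 = 0.877 s.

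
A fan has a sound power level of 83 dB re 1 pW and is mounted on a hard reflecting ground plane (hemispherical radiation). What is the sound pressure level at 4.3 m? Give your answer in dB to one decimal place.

62.3 dB

The power spreads over a hemisphere of area 2π·r², so L_p = L_w − 10·log₁₀(2π·r²).
2π·r² = 116.2 m², 10·log₁₀ of that is 20.651 dB.
L_p = 83 − 20.651 = 62.35 dB.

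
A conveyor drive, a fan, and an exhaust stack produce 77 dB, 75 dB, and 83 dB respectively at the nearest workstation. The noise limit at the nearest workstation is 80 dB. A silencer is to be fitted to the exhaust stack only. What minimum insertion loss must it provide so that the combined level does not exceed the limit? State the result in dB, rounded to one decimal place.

10.4 dB

Everything except the exhaust stack sums to 10^(77/10) + 10^(75/10) = 8.174e+07 in linear terms, 79.12 dB.
To meet 80 dB overall, the treated exhaust stack may contribute at most 10^(80/10) − 8.174e+07 = 1.826e+07, i.e. 72.61 dB.
So the exhaust stack must be reduced from 83 to 72.61 dB: IL = 10.39 dB.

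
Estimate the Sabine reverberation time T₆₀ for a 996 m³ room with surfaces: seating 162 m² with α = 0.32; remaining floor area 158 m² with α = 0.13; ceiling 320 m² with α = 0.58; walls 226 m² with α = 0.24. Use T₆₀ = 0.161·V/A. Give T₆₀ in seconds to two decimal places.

Total absorption A = 162·0.32 + 158·0.13 + 320·0.58 + 226·0.24 = 312.22 m² sabins.
T₆₀ = 0.161·V/A = 0.161·996/312.22 = 0.514 s.

0.51 s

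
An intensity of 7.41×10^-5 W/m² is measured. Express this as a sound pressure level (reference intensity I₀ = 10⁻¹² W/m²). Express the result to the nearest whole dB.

79 dB

L = 10·log₁₀(I/I₀) = 10·log₁₀(7.41×10^-5/10⁻¹²) = 10·log₁₀(7.41×10^7).
L = 10·(0.8698 + 7) = 78.70 dB.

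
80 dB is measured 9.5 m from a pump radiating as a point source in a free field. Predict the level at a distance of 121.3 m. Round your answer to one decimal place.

Point-source attenuation: ΔL = 20·log₁₀(r₂/r₁) = 20·log₁₀(121.3/9.5) = 22.123 dB.
L₂ = 80 − 20·log₁₀(121.3/9.5) = 80 − 22.123 = 57.88 dB.

57.9 dB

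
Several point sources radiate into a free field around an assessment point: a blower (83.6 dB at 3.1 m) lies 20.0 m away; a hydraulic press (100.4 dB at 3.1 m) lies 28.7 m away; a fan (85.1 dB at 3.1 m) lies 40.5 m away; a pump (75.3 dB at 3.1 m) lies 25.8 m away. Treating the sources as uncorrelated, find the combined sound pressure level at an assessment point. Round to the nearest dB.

81 dB

Apply inverse-square spreading to bring every level to the receiver, then sum 10^(L/10).
blower: 83.6 − 20·log₁₀(20.0/3.1) = 83.6 − 16.19 = 67.41 dB.
hydraulic press: 100.4 − 20·log₁₀(28.7/3.1) = 100.4 − 19.33 = 81.07 dB.
fan: 85.1 − 20·log₁₀(40.5/3.1) = 85.1 − 22.32 = 62.78 dB.
pump: 75.3 − 20·log₁₀(25.8/3.1) = 75.3 − 18.41 = 56.89 dB.
Σ 10^(L/10) = 1.358e+08 → L_total = 10·log₁₀(1.358e+08) = 81.33 dB.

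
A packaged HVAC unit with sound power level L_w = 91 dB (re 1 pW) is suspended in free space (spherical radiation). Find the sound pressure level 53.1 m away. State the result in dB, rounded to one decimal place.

Free-field spherical radiation: L_p = L_w − 10·log₁₀(4π·r²), r = 53.1 m.
4π·r² = 3.543e+04 m², 10·log₁₀ of that is 45.494 dB.
L_p = 91 − 45.494 = 45.51 dB.

45.5 dB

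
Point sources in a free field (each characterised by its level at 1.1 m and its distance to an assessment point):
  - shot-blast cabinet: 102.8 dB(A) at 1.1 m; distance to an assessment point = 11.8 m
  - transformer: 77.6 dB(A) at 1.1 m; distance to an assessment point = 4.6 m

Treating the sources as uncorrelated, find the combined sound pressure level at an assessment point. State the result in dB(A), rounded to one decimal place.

82.3 dB(A)

Propagate each source to the receiver with L = L_ref − 20·log₁₀(r/r_ref), then add intensities.
shot-blast cabinet: 102.8 − 20·log₁₀(11.8/1.1) = 102.8 − 20.61 = 82.19 dB(A).
transformer: 77.6 − 20·log₁₀(4.6/1.1) = 77.6 − 12.43 = 65.17 dB(A).
Σ 10^(L/10) = 1.689e+08 → L_total = 10·log₁₀(1.689e+08) = 82.28 dB(A).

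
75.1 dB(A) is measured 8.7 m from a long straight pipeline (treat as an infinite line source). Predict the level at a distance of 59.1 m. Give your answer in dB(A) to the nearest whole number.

Cylindrical spreading from a line source gives a 10·log₁₀(r₂/r₁) drop.
L₂ = 75.1 − 10·log₁₀(59.1/8.7) = 75.1 − 8.321 = 66.78 dB(A).

67 dB(A)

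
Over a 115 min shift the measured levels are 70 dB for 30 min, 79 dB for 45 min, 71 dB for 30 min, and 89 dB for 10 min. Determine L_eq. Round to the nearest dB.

80 dB

L_eq = 10·log₁₀[(1/T)·Σ tᵢ·10^(Lᵢ/10)] with T = 115 min.
Σ tᵢ·10^(Lᵢ/10) = 30·10^(70/10) + 45·10^(79/10) + 30·10^(71/10) + 10·10^(89/10) = 1.220e+10.
L_eq = 10·log₁₀(1.220e+10/115) = 80.25 dB.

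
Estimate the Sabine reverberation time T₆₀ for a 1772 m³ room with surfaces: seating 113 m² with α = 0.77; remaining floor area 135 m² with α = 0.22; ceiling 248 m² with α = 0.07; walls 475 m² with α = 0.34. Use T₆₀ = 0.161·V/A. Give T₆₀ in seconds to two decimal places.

0.97 s

Total absorption A = 113·0.77 + 135·0.22 + 248·0.07 + 475·0.34 = 295.57 m² sabins.
T₆₀ = 0.161·V/A = 0.161·1772/295.57 = 0.965 s.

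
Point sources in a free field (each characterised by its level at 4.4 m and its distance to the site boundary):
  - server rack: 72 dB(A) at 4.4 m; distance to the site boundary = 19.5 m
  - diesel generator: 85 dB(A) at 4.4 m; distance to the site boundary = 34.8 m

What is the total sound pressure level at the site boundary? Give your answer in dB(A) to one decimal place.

First find each source's level at the receiver (point-source: −20·log₁₀(r/r_ref)), then combine on an intensity basis.
server rack: 72 − 20·log₁₀(19.5/4.4) = 72 − 12.93 = 59.07 dB(A).
diesel generator: 85 − 20·log₁₀(34.8/4.4) = 85 − 17.96 = 67.04 dB(A).
Σ 10^(L/10) = 5.862e+06 → L_total = 10·log₁₀(5.862e+06) = 67.68 dB(A).

67.7 dB(A)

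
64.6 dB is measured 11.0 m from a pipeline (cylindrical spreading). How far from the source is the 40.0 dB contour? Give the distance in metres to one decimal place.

3172.4 m

For a line source L₁ − L₂ = 10·log₁₀(r₂/r₁), so r₂ = r₁·10^((L₁−L₂)/10).
r₂ = 11.0·10^((64.6−40.0)/10) = 11.0·10^(24.6/10) = 3172.43 m.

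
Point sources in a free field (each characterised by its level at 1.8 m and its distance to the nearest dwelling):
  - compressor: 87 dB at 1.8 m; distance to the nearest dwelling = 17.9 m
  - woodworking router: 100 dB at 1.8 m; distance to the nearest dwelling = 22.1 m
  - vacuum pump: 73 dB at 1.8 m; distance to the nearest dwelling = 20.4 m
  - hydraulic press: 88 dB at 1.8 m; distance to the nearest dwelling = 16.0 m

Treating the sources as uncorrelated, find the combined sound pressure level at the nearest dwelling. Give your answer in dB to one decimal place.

79.0 dB

Apply inverse-square spreading to bring every level to the receiver, then sum 10^(L/10).
compressor: 87 − 20·log₁₀(17.9/1.8) = 87 − 19.95 = 67.05 dB.
woodworking router: 100 − 20·log₁₀(22.1/1.8) = 100 − 21.78 = 78.22 dB.
vacuum pump: 73 − 20·log₁₀(20.4/1.8) = 73 − 21.09 = 51.91 dB.
hydraulic press: 88 − 20·log₁₀(16.0/1.8) = 88 − 18.98 = 69.02 dB.
Σ 10^(L/10) = 7.955e+07 → L_total = 10·log₁₀(7.955e+07) = 79.01 dB.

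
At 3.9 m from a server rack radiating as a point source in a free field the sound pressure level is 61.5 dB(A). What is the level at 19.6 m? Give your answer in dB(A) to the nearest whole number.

For a point source, L₂ = L₁ − 20·log₁₀(r₂/r₁).
L₂ = 61.5 − 20·log₁₀(19.6/3.9) = 61.5 − 14.024 = 47.48 dB(A).

47 dB(A)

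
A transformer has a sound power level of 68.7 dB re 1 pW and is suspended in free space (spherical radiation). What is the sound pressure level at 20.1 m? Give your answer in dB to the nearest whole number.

32 dB

The power spreads over a sphere of area 4π·r², so L_p = L_w − 10·log₁₀(4π·r²).
4π·r² = 5077 m², 10·log₁₀ of that is 37.056 dB.
L_p = 68.7 − 37.056 = 31.64 dB.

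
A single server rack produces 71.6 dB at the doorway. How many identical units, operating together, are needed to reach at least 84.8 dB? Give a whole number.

21

Need L₁ + 10·log₁₀ N ≥ 84.8, i.e. log₁₀ N ≥ 1.32.
N ≥ 10^(13.2/10) = 20.893, so N = 21.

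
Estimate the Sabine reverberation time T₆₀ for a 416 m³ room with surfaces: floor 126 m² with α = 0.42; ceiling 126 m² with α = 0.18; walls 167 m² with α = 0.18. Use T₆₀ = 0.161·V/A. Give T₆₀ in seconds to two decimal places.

0.63 s

A = Σ Sᵢαᵢ = 126·0.42 + 126·0.18 + 167·0.18 = 105.66 m².
T₆₀ = 0.161 × 416 / 105.66 = 0.634 s.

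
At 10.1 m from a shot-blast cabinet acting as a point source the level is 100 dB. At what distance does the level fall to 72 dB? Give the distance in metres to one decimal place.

Point-source spreading drops the level by 20·log₁₀(r₂/r₁); inverting, r₂/r₁ = 10^(ΔL/20).
r₂ = 10.1·10^((100−72)/20) = 10.1·10^(28.0/20) = 253.70 m.

253.7 m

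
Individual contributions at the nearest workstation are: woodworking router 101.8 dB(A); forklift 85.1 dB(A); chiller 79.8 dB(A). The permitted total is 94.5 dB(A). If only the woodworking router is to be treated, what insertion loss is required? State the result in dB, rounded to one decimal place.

8.0 dB

Everything except the woodworking router sums to 10^(85.1/10) + 10^(79.8/10) = 4.191e+08 in linear terms, 86.22 dB(A).
To meet 94.5 dB(A) overall, the treated woodworking router may contribute at most 10^(94.5/10) − 4.191e+08 = 2.399e+09, i.e. 93.80 dB(A).
So the woodworking router must be reduced from 101.8 to 93.80 dB(A): IL = 8.00 dB.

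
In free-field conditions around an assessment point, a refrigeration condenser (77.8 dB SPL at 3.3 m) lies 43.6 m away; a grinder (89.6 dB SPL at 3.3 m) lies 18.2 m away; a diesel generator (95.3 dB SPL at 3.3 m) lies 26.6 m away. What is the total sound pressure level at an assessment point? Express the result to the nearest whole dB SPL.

79 dB SPL

Propagate each source to the receiver with L = L_ref − 20·log₁₀(r/r_ref), then add intensities.
refrigeration condenser: 77.8 − 20·log₁₀(43.6/3.3) = 77.8 − 22.42 = 55.38 dB SPL.
grinder: 89.6 − 20·log₁₀(18.2/3.3) = 89.6 − 14.83 = 74.77 dB SPL.
diesel generator: 95.3 − 20·log₁₀(26.6/3.3) = 95.3 − 18.13 = 77.17 dB SPL.
Σ 10^(L/10) = 8.248e+07 → L_total = 10·log₁₀(8.248e+07) = 79.16 dB SPL.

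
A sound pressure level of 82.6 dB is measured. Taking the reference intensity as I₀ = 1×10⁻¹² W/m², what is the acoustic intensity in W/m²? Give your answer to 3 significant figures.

0.000182 W/m²

I = I₀·10^(L/10) = 10⁻¹² × 10^(82.6/10) = 10^(-3.740).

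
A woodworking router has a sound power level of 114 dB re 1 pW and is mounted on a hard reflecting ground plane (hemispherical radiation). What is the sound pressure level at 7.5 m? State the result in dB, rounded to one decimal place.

L_p = L_w − 10·log₁₀(2π·r²) with r = 7.5 m.
2π·r² = 353.4 m², 10·log₁₀ of that is 25.483 dB.
L_p = 114 − 25.483 = 88.52 dB.

88.5 dB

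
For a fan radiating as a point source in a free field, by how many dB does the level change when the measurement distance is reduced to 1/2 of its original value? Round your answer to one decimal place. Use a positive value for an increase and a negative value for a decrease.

+6.0 dB

Point-source spreading: ΔL = −20·log₁₀(r₂/r₁).
ΔL = −20·log₁₀(0.5) = +6.02 dB.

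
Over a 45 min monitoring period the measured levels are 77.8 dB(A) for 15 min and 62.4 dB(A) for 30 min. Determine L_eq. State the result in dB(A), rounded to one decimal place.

Weight each interval's intensity by its duration and average over T = 45 min:
Σ tᵢ·10^(Lᵢ/10) = 15·10^(77.8/10) + 30·10^(62.4/10) = 9.560e+08.
L_eq = 10·log₁₀(9.560e+08/45) = 73.27 dB(A).

73.3 dB(A)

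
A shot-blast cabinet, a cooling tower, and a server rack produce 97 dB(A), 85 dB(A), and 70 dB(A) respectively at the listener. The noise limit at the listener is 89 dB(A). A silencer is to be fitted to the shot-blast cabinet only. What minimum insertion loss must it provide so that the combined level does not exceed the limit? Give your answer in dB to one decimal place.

The untreated sources together contribute 10^(85/10) + 10^(70/10) = 3.262e+08, i.e. 85.14 dB(A).
The limit corresponds to 10^(89/10) = 7.943e+08; subtracting the fixed part leaves 4.681e+08 for the shot-blast cabinet, i.e. 86.70 dB(A).
Required insertion loss = 97 − 86.70 = 10.30 dB.

10.3 dB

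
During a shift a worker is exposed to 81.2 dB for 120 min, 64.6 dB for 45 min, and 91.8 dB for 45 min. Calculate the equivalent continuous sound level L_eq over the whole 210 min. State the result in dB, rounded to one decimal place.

86.0 dB

Weight each interval's intensity by its duration and average over T = 210 min:
Σ tᵢ·10^(Lᵢ/10) = 120·10^(81.2/10) + 45·10^(64.6/10) + 45·10^(91.8/10) = 8.406e+10.
L_eq = 10·log₁₀(8.406e+10/210) = 86.02 dB.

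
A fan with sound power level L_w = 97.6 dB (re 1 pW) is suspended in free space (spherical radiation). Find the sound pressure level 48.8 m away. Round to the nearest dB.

L_p = L_w − 10·log₁₀(4π·r²) with r = 48.8 m.
4π·r² = 2.993e+04 m², 10·log₁₀ of that is 44.760 dB.
L_p = 97.6 − 44.760 = 52.84 dB.

53 dB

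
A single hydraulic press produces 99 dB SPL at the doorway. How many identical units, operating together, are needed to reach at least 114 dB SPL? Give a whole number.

Need L₁ + 10·log₁₀ N ≥ 114, i.e. log₁₀ N ≥ 1.50.
N ≥ 10^(15.0/10) = 31.623, so N = 32.

32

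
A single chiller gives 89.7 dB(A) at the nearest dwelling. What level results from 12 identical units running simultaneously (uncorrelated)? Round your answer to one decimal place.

L_total = L₁ + 10·log₁₀ N for N identical incoherent sources.
L_total = 89.7 + 10·log₁₀(12) = 89.7 + 10.792 = 100.49 dB(A).

100.5 dB(A)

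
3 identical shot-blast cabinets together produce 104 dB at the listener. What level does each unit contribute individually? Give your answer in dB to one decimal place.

99.2 dB

3 equal contributions raise the level by 10·log₁₀ 3 = 4.771 dB, so each unit alone gives 104 − 4.771.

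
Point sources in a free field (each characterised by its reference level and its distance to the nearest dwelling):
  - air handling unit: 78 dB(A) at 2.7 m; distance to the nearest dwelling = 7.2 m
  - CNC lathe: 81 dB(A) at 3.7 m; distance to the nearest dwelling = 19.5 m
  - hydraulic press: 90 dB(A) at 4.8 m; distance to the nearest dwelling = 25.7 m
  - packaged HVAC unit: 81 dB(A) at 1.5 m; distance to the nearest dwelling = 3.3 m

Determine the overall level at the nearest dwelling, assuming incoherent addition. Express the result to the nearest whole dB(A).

79 dB(A)

Apply inverse-square spreading to bring every level to the receiver, then sum 10^(L/10).
air handling unit: 78 − 20·log₁₀(7.2/2.7) = 78 − 8.52 = 69.48 dB(A).
CNC lathe: 81 − 20·log₁₀(19.5/3.7) = 81 − 14.44 = 66.56 dB(A).
hydraulic press: 90 − 20·log₁₀(25.7/4.8) = 90 − 14.57 = 75.43 dB(A).
packaged HVAC unit: 81 − 20·log₁₀(3.3/1.5) = 81 − 6.85 = 74.15 dB(A).
Σ 10^(L/10) = 7.430e+07 → L_total = 10·log₁₀(7.430e+07) = 78.71 dB(A).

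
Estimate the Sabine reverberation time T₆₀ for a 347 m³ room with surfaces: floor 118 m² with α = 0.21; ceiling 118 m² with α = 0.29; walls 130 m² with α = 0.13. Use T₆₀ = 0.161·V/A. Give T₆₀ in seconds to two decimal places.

0.74 s

Summing Sᵢαᵢ: 118·0.21 + 118·0.29 + 130·0.13 = 75.90 m².
T₆₀ = 0.161 × 347 / 75.90 = 0.736 s.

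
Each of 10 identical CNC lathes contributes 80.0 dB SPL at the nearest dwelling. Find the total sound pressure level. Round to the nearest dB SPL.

N identical incoherent sources raise the level by 10·log₁₀ N.
L_total = 80.0 + 10·log₁₀(10) = 80.0 + 10.000 = 90.00 dB SPL.

90 dB SPL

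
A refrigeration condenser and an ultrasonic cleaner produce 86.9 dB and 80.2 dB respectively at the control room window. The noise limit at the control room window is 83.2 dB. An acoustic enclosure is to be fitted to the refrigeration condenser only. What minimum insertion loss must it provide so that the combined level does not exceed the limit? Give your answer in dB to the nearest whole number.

The untreated sources together contribute 10^(80.2/10) = 1.047e+08, i.e. 80.20 dB.
To meet 83.2 dB overall, the treated refrigeration condenser may contribute at most 10^(83.2/10) − 1.047e+08 = 1.042e+08, i.e. 80.18 dB.
Required insertion loss = 86.9 − 80.18 = 6.72 dB.

7 dB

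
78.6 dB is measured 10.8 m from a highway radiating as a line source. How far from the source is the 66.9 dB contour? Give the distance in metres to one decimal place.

159.7 m

The 11.7 dB drop corresponds to a distance ratio of 10^(11.7/10) for a line source.
r₂ = 10.8·10^((78.6−66.9)/10) = 10.8·10^(11.7/10) = 159.74 m.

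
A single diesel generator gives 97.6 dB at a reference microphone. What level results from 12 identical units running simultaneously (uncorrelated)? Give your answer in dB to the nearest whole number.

With 12 equal, uncorrelated contributions the intensity is 12× that of one unit, giving a rise of 10·log₁₀ 12.
L_total = 97.6 + 10·log₁₀(12) = 97.6 + 10.792 = 108.39 dB.

108 dB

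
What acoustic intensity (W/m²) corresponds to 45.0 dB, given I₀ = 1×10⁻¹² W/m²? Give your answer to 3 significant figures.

3.16e-08 W/m²

L = 10·log₁₀(I/I₀) ⇒ I = I₀·10^(L/10) = 10⁻¹² × 10^4.50.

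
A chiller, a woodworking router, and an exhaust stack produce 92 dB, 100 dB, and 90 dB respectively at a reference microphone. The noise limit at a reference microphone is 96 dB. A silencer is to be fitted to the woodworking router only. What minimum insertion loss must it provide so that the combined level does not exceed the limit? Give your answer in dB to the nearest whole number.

9 dB

Everything except the woodworking router sums to 10^(92/10) + 10^(90/10) = 2.585e+09 in linear terms, 94.12 dB.
To meet 96 dB overall, the treated woodworking router may contribute at most 10^(96/10) − 2.585e+09 = 1.396e+09, i.e. 91.45 dB.
Required insertion loss = 100 − 91.45 = 8.55 dB.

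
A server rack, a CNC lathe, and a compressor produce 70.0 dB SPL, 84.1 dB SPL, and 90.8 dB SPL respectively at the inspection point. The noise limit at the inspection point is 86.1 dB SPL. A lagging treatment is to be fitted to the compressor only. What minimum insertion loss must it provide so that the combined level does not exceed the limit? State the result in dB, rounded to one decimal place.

9.3 dB

The untreated sources together contribute 10^(70.0/10) + 10^(84.1/10) = 2.670e+08, i.e. 84.27 dB SPL.
To meet 86.1 dB SPL overall, the treated compressor may contribute at most 10^(86.1/10) − 2.670e+08 = 1.403e+08, i.e. 81.47 dB SPL.
Required insertion loss = 90.8 − 81.47 = 9.33 dB.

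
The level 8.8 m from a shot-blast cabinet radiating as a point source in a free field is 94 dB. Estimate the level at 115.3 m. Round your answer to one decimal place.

Spherical spreading from a point source gives a 20·log₁₀(r₂/r₁) drop.
L₂ = 94 − 20·log₁₀(115.3/8.8) = 94 − 22.347 = 71.65 dB.

71.7 dB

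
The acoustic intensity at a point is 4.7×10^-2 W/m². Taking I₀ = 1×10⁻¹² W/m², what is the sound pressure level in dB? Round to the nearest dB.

107 dB

Dividing by I₀ shifts the exponent by 12: I/I₀ = 4.7×10^10.
L = 10·(0.6721 + 10) = 106.72 dB.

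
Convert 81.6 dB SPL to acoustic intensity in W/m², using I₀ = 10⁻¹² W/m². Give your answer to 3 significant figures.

0.000145 W/m²

I = I₀·10^(L/10) = 10⁻¹² × 10^(81.6/10) = 10^(-3.840).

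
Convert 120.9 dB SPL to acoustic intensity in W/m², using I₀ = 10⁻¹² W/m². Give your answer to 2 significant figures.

1.2 W/m²

I/I₀ = 10^(120.9/10) = 1.23e+12, so I = 1.23e+12 × 10⁻¹² W/m².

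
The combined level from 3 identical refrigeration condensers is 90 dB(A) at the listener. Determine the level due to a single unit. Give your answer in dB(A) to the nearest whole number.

3 equal contributions raise the level by 10·log₁₀ 3 = 4.771 dB, so each unit alone gives 90 − 4.771.

85 dB(A)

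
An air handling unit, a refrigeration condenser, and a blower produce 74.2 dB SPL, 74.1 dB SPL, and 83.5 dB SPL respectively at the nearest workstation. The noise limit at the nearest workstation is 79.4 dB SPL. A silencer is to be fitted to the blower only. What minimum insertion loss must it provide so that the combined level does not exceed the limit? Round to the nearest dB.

The untreated sources together contribute 10^(74.2/10) + 10^(74.1/10) = 5.201e+07, i.e. 77.16 dB SPL.
The limit corresponds to 10^(79.4/10) = 8.710e+07; subtracting the fixed part leaves 3.509e+07 for the blower, i.e. 75.45 dB SPL.
So the blower must be reduced from 83.5 to 75.45 dB SPL: IL = 8.05 dB.

8 dB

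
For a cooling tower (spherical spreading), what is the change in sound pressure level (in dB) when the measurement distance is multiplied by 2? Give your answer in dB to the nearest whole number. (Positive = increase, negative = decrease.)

-6 dB

Point-source spreading: ΔL = −20·log₁₀(r₂/r₁).
ΔL = −20·log₁₀(2) = -6.02 dB.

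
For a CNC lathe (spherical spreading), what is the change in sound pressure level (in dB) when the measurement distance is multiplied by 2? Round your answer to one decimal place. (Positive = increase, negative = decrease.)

A point source loses 6 dB per doubling of distance; generally ΔL = −20·log₁₀(r₂/r₁).
ΔL = −20·log₁₀(2) = -6.02 dB.

-6.0 dB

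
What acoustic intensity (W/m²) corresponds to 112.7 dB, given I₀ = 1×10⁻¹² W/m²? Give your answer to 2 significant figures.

L = 10·log₁₀(I/I₀) ⇒ I = I₀·10^(L/10) = 10⁻¹² × 10^11.27.

0.19 W/m²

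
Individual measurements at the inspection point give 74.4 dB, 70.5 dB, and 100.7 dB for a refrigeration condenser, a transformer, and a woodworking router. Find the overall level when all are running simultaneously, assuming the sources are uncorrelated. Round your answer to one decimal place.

For uncorrelated sources the intensities add, so convert each level to linear form, sum, and take 10·log₁₀ of the total.
Σ 10^(L/10) = 10^(74.4/10) + 10^(70.5/10) + 10^(100.7/10) = 1.179e+10.
L_total = 10·log₁₀(1.179e+10) = 100.71 dB.

100.7 dB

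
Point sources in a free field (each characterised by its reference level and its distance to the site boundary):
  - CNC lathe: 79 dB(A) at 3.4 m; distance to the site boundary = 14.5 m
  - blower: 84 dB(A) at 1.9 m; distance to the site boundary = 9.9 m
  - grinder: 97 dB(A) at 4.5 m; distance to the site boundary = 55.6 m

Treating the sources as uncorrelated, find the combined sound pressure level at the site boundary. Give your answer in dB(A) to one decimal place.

Apply inverse-square spreading to bring every level to the receiver, then sum 10^(L/10).
CNC lathe: 79 − 20·log₁₀(14.5/3.4) = 79 − 12.60 = 66.40 dB(A).
blower: 84 − 20·log₁₀(9.9/1.9) = 84 − 14.34 = 69.66 dB(A).
grinder: 97 − 20·log₁₀(55.6/4.5) = 97 − 21.84 = 75.16 dB(A).
Σ 10^(L/10) = 4.645e+07 → L_total = 10·log₁₀(4.645e+07) = 76.67 dB(A).

76.7 dB(A)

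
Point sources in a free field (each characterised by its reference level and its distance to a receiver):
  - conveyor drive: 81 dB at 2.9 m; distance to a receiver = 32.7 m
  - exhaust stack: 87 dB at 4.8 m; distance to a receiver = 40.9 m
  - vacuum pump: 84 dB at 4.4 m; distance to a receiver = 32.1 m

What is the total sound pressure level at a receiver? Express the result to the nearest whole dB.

First find each source's level at the receiver (point-source: −20·log₁₀(r/r_ref)), then combine on an intensity basis.
conveyor drive: 81 − 20·log₁₀(32.7/2.9) = 81 − 21.04 = 59.96 dB.
exhaust stack: 87 − 20·log₁₀(40.9/4.8) = 87 − 18.61 = 68.39 dB.
vacuum pump: 84 − 20·log₁₀(32.1/4.4) = 84 − 17.26 = 66.74 dB.
Σ 10^(L/10) = 1.261e+07 → L_total = 10·log₁₀(1.261e+07) = 71.01 dB.

71 dB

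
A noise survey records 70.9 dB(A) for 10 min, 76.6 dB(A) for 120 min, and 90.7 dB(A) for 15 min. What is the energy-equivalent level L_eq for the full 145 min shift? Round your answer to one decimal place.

82.0 dB(A)

L_eq = 10·log₁₀[(1/T)·Σ tᵢ·10^(Lᵢ/10)] with T = 145 min.
Σ tᵢ·10^(Lᵢ/10) = 10·10^(70.9/10) + 120·10^(76.6/10) + 15·10^(90.7/10) = 2.323e+10.
L_eq = 10·log₁₀(2.323e+10/145) = 82.05 dB(A).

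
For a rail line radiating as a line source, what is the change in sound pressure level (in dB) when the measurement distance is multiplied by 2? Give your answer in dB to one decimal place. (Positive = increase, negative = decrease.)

Line-source spreading: ΔL = −10·log₁₀(r₂/r₁).
ΔL = −10·log₁₀(2) = -3.01 dB.

-3.0 dB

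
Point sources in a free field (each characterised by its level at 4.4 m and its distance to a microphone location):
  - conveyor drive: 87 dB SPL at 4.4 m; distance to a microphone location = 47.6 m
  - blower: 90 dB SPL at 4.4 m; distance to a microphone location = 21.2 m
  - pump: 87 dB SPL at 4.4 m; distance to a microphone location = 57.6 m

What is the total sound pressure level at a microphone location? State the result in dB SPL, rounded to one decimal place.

Propagate each source to the receiver with L = L_ref − 20·log₁₀(r/r_ref), then add intensities.
conveyor drive: 87 − 20·log₁₀(47.6/4.4) = 87 − 20.68 = 66.32 dB SPL.
blower: 90 − 20·log₁₀(21.2/4.4) = 90 − 13.66 = 76.34 dB SPL.
pump: 87 − 20·log₁₀(57.6/4.4) = 87 − 22.34 = 64.66 dB SPL.
Σ 10^(L/10) = 5.028e+07 → L_total = 10·log₁₀(5.028e+07) = 77.01 dB SPL.

77.0 dB SPL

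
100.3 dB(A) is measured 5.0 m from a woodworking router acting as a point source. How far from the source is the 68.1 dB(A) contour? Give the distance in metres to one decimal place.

For a point source L₁ − L₂ = 20·log₁₀(r₂/r₁), so r₂ = r₁·10^((L₁−L₂)/20).
r₂ = 5.0·10^((100.3−68.1)/20) = 5.0·10^(32.2/20) = 203.69 m.

203.7 m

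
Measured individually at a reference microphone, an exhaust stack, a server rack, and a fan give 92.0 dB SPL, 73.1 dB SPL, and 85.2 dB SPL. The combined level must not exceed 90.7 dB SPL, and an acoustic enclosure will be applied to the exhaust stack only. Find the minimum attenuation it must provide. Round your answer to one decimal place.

The untreated sources together contribute 10^(73.1/10) + 10^(85.2/10) = 3.515e+08, i.e. 85.46 dB SPL.
The limit corresponds to 10^(90.7/10) = 1.175e+09; subtracting the fixed part leaves 8.233e+08 for the exhaust stack, i.e. 89.16 dB SPL.
So the exhaust stack must be reduced from 92.0 to 89.16 dB SPL: IL = 2.84 dB.

2.8 dB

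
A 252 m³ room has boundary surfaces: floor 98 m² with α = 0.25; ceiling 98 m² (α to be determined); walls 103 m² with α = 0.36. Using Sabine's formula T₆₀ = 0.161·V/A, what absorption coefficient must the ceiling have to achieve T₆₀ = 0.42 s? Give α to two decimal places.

0.36

A = 0.161·V/T₆₀ = 0.161·252/0.42 = 96.60 m² sabins.
Absorption from the other surfaces = 98·0.25 + 103·0.36 = 61.58 m², so the ceiling must supply 35.02 m² over 98 m².
α = 35.02/98 = 0.357.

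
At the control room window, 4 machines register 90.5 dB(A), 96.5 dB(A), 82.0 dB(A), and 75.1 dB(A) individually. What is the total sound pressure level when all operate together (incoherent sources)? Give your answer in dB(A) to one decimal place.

Incoherent sources combine by intensity addition: L_total = 10·log₁₀(Σ 10^(L_i/10)).
Σ 10^(L/10) = 10^(90.5/10) + 10^(96.5/10) + 10^(82.0/10) + 10^(75.1/10) = 5.780e+09.
L_total = 10·log₁₀(5.780e+09) = 97.62 dB(A).

97.6 dB(A)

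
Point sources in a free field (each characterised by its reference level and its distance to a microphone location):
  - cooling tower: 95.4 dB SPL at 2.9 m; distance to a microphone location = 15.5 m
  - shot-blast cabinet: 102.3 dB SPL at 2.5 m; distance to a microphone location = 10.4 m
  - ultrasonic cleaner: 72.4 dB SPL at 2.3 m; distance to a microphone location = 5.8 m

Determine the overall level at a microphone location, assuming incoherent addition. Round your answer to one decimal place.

90.4 dB SPL

First find each source's level at the receiver (point-source: −20·log₁₀(r/r_ref)), then combine on an intensity basis.
cooling tower: 95.4 − 20·log₁₀(15.5/2.9) = 95.4 − 14.56 = 80.84 dB SPL.
shot-blast cabinet: 102.3 − 20·log₁₀(10.4/2.5) = 102.3 − 12.38 = 89.92 dB SPL.
ultrasonic cleaner: 72.4 − 20·log₁₀(5.8/2.3) = 72.4 − 8.03 = 64.37 dB SPL.
Σ 10^(L/10) = 1.105e+09 → L_total = 10·log₁₀(1.105e+09) = 90.44 dB SPL.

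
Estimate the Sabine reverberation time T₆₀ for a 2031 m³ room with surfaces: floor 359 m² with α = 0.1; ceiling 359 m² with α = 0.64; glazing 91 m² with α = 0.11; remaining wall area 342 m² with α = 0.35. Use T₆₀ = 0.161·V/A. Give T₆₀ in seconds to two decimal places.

Summing Sᵢαᵢ: 359·0.1 + 359·0.64 + 91·0.11 + 342·0.35 = 395.37 m².
T₆₀ = 0.161·V/A = 0.161·2031/395.37 = 0.827 s.

0.83 s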